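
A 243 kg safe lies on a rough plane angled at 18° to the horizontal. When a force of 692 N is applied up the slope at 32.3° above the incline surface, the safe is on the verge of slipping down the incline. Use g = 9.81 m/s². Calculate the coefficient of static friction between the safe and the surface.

μ ≈ 0.0800

On the verge of sliding down the incline, friction is at its maximum μN and acts up the slope.
Perpendicular to incline: N = W cos 18° − P sin 32.3° = 2267 − 369.8 = 1897 N.
Along incline: P cos 32.3° + μN = W sin 18° → μ = (W sin 18° − P cos 32.3°) / N = 0.07996.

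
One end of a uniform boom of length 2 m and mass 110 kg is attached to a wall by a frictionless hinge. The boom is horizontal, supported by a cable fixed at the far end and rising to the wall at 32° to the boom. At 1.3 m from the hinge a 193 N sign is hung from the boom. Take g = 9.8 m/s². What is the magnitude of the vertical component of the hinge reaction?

|H_y| ≈ 607 N

Take torques about the hinge: T sin 32° · 2 = 110×9.8×1 + 193×1.3 = 1328.9 N·m.
So T = 1328.9 / (0.5299 × 2) = 1253.9 N.
ΣF_y = 0: H_y = (110×9.8 + 193) − T sin 32° = 1271 − 664.45 = 606.55 N.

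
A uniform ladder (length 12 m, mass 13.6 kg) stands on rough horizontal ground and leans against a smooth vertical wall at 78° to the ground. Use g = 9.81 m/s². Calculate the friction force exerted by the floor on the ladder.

f ≈ 14.2 N

Torques about the foot: N_wall · 12 sin 78° = 13.6×9.81×6 cos 78° → N_wall = 14.179 N.
ΣF_x = 0: f_floor = N_wall = 14.179 N.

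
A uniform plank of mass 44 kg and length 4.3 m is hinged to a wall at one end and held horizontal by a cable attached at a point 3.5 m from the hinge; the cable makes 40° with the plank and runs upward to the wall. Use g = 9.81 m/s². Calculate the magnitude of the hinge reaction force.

Take torques about the hinge: T sin 40° · 3.5 = 44×9.81×2.15 = 928.03 N·m.
So T = 928.03 / (0.6428 × 3.5) = 412.5 N.
ΣF_x = 0: H_x = T cos 40° = 315.99 N.
ΣF_y = 0: H_y = (44×9.81) − T sin 40° = 431.64 − 265.15 = 166.49 N.
|H| = √(H_x² + H_y²) = √((315.99)² + (166.49)²) = 357.17 N.

|H| ≈ 357 N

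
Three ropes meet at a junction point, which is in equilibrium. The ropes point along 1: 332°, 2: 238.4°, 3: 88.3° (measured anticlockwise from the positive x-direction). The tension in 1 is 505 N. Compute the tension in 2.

Resolve: ΣF_x = 505 cos 332° + T_2 cos 238.4° + T_3 cos 88.3° = 0.
        ΣF_y = 505 sin 332° + T_2 sin 238.4° + T_3 sin 88.3° = 0.
The known terms sum to (445.9, -237.1) N, so -0.5240 T_2 + 0.0297 T_3 = -445.9 and -0.8517 T_2 + 0.9996 T_3 = 237.1.
Solving simultaneously: T_2 = 908.2 N, T_3 = 1011 N.

T_2 ≈ 908 N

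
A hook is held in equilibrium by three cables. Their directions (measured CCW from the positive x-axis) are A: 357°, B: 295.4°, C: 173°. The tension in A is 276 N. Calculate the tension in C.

T_C ≈ 288 N

Resolve: ΣF_x = 276 cos 357° + T_B cos 295.4° + T_C cos 173° = 0.
        ΣF_y = 276 sin 357° + T_B sin 295.4° + T_C sin 173° = 0.
The known terms sum to (275.6, -14.44) N, so 0.4289 T_B − 0.9925 T_C = -275.6 and -0.9033 T_B + 0.1219 T_C = 14.44.
Solving simultaneously: T_B = 22.80 N, T_C = 287.5 N.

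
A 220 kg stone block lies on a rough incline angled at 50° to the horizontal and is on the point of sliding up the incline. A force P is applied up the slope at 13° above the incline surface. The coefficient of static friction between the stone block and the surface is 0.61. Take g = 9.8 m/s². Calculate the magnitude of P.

P ≈ 2250 N

On the verge of sliding up the incline, friction equals μN and acts down the slope.
Perpendicular: N + P sin 13° = W cos 50° = 1386 N.
Along incline: P cos 13° = W sin 50° + μN  with W sin 50° = 1652 N.
Solving the pair for P and N: P = 2246 N, N = 880.5 N (and f = μN = 537.1 N).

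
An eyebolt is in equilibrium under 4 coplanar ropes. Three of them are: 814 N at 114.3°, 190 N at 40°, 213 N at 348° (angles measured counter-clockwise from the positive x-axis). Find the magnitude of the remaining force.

F ≈ 820 N

Sum the known components: ΣF_x = 18.92 N, ΣF_y = 819.7 N.
For equilibrium the remaining force must supply (−ΣF_x, −ΣF_y) = (-18.92, -819.7) N.
Magnitude = √((-18.92)² + (-819.7)²) = 819.9 N; direction = atan2(-819.7, -18.92) = 268.7°.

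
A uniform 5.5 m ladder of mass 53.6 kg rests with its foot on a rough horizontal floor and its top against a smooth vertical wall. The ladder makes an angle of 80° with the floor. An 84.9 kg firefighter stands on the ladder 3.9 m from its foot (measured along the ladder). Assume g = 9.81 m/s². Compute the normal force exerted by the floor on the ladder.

ΣF_y = 0: N_floor = 53.6×9.81 + 84.9×9.81 = 1358.7 N.

N_floor ≈ 1360 N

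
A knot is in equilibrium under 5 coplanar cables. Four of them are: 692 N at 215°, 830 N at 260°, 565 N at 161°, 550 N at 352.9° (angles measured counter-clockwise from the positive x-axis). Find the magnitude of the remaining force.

F ≈ 1300 N

Sum the known components: ΣF_x = -699.4 N, ΣF_y = -1098 N.
For equilibrium the remaining force must supply (−ΣF_x, −ΣF_y) = (699.4, 1098) N.
Magnitude = √((699.4)² + (1098)²) = 1302 N; direction = atan2(1098, 699.4) = 57.5°.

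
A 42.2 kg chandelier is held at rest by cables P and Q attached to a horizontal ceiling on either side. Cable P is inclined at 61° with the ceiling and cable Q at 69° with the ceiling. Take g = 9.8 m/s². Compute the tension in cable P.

T_P ≈ 193 N

Weight W = 42.2 × 9.8 = 413.6 N acts straight down.
Horizontal: T_P cos 61° = T_Q cos 69°  →  T_Q = 1.353 T_P.
Vertical: T_P sin 61° + T_Q sin 69° = 413.6.
Substituting the horizontal relation into the vertical equation gives 2.138 T_P = 413.6, so T_P = 193.5 N.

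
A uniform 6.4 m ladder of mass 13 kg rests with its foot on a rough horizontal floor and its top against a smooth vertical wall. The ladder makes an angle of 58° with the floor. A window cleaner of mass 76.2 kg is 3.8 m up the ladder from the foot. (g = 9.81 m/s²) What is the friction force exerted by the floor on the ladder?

Torques about the foot: N_wall · 6.4 sin 58° = 13×9.81×3.2 cos 58° + 76.2×9.81×3.8 cos 58° → N_wall = 317.19 N.
ΣF_x = 0: f_floor = N_wall = 317.19 N.

f ≈ 317 N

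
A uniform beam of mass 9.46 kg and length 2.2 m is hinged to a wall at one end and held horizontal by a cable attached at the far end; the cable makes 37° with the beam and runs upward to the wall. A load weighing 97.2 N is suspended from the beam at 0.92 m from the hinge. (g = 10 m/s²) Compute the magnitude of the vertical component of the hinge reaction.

Take torques about the hinge: T sin 37° · 2.2 = 9.46×10×1.1 + 97.2×0.92 = 193.48 N·m.
So T = 193.48 / (0.6018 × 2.2) = 146.14 N.
ΣF_y = 0: H_y = (9.46×10 + 97.2) − T sin 37° = 191.8 − 87.947 = 103.85 N.

|H_y| ≈ 104 N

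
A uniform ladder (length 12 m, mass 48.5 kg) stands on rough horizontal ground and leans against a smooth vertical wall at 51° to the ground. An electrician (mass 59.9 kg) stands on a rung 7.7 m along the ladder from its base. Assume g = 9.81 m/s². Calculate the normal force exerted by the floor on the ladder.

ΣF_y = 0: N_floor = 48.5×9.81 + 59.9×9.81 = 1063.4 N.

N_floor ≈ 1060 N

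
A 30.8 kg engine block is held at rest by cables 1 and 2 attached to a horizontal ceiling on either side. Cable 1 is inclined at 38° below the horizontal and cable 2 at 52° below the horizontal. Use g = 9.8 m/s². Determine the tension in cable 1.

T_1 ≈ 186 N

Weight W = 30.8 × 9.8 = 301.8 N acts straight down.
Horizontal: T_1 cos 38° = T_2 cos 52°  →  T_2 = 1.28 T_1.
Vertical: T_1 sin 38° + T_2 sin 52° = 301.8.
Substituting the horizontal relation into the vertical equation gives 1.624 T_1 = 301.8, so T_1 = 185.8 N.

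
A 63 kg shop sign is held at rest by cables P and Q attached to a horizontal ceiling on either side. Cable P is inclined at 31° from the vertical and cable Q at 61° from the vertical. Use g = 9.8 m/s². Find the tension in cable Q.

T_Q ≈ 318 N

Angles from the horizontal: cable P is 90° − 31° = 59°, cable Q is 90° − 61° = 29°.
Weight W = 63 × 9.8 = 617.4 N acts straight down.
Horizontal: T_P cos 59° = T_Q cos 29°  →  T_P = 1.698 T_Q.
Vertical: T_P sin 59° + T_Q sin 29° = 617.4.
Substituting the horizontal relation into the vertical equation gives 1.94 T_Q = 617.4, so T_Q = 318.2 N.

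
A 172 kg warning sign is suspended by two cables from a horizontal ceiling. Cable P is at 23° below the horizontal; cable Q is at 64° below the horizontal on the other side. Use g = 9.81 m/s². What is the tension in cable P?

Weight W = 172 × 9.81 = 1687 N acts straight down.
Horizontal: T_P cos 23° = T_Q cos 64°  →  T_Q = 2.1 T_P.
Vertical: T_P sin 23° + T_Q sin 64° = 1687.
Substituting the horizontal relation into the vertical equation gives 2.278 T_P = 1687, so T_P = 740.7 N.

T_P ≈ 741 N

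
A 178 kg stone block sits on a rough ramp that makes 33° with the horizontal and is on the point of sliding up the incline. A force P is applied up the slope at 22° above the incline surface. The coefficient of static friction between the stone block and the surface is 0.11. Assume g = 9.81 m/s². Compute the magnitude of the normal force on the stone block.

N ≈ 1030 N

On the verge of sliding up the incline, friction equals μN and acts down the slope.
Perpendicular: N + P sin 22° = W cos 33° = 1464 N.
Along incline: P cos 22° = W sin 33° + μN  with W sin 33° = 951 N.
Solving the pair for P and N: P = 1148 N, N = 1034 N (and f = μN = 113.8 N).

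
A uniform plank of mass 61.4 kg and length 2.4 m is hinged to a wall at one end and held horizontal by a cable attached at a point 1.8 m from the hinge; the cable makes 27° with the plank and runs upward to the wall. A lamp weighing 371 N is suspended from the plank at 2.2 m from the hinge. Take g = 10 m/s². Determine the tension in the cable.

T ≈ 1900 N

Take torques about the hinge: T sin 27° · 1.8 = 61.4×10×1.2 + 371×2.2 = 1553 N·m.
So T = 1553 / (0.4540 × 1.8) = 1900.4 N.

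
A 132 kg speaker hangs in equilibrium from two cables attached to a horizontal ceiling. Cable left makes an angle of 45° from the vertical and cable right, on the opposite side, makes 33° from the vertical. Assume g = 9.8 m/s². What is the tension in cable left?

Angles from the horizontal: cable left is 90° − 45° = 45°, cable right is 90° − 33° = 57°.
Weight W = 132 × 9.8 = 1294 N acts straight down.
Horizontal: T_left cos 45° = T_right cos 57°  →  T_right = 1.298 T_left.
Vertical: T_left sin 45° + T_right sin 57° = 1294.
Substituting the horizontal relation into the vertical equation gives 1.796 T_left = 1294, so T_left = 720.3 N.

T_left ≈ 720 N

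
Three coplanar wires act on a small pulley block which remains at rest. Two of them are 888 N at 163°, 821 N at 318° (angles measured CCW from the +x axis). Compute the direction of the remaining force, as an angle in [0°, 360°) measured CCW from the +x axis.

θ ≈ 50.5°

Sum the known components: ΣF_x = -239.1 N, ΣF_y = -289.7 N.
For equilibrium the remaining force must supply (−ΣF_x, −ΣF_y) = (239.1, 289.7) N.
Magnitude = √((239.1)² + (289.7)²) = 375.6 N; direction = atan2(289.7, 239.1) = 50.5°.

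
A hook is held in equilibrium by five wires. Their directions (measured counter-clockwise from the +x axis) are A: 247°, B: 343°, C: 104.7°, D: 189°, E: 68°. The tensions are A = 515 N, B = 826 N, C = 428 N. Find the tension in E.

T_E ≈ 435 N

Resolve: ΣF_x = 515 cos 247° + 826 cos 343° + 428 cos 104.7° + T_D cos 189° + T_E cos 68° = 0.
        ΣF_y = 515 sin 247° + 826 sin 343° + 428 sin 104.7° + T_D sin 189° + T_E sin 68° = 0.
The known terms sum to (480.1, -301.6) N, so -0.9877 T_D + 0.3746 T_E = -480.1 and -0.1564 T_D + 0.9272 T_E = 301.6.
Solving simultaneously: T_D = 651.1 N, T_E = 435.1 N.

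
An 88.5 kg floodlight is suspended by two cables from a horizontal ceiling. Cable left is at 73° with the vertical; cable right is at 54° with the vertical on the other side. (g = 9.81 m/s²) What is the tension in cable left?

Angles from the horizontal: cable left is 90° − 73° = 17°, cable right is 90° − 54° = 36°.
Weight W = 88.5 × 9.81 = 868.2 N acts straight down.
Horizontal: T_left cos 17° = T_right cos 36°  →  T_right = 1.182 T_left.
Vertical: T_left sin 17° + T_right sin 36° = 868.2.
Substituting the horizontal relation into the vertical equation gives 0.9872 T_left = 868.2, so T_left = 879.5 N.

T_left ≈ 879 N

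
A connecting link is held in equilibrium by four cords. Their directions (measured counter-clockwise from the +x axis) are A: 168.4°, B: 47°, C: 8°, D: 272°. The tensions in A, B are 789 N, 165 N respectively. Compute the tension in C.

Resolve: ΣF_x = 789 cos 168.4° + 165 cos 47° + T_C cos 8° + T_D cos 272° = 0.
        ΣF_y = 789 sin 168.4° + 165 sin 47° + T_C sin 8° + T_D sin 272° = 0.
The known terms sum to (-660.4, 279.3) N, so 0.9903 T_C + 0.0349 T_D = 660.4 and 0.1392 T_C − 0.9994 T_D = -279.3.
Solving simultaneously: T_C = 653.8 N, T_D = 370.5 N.

T_C ≈ 654 N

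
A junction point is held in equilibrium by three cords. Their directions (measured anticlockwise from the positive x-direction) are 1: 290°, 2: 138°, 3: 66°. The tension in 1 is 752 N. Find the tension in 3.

T_3 ≈ 371 N

Resolve: ΣF_x = 752 cos 290° + T_2 cos 138° + T_3 cos 66° = 0.
        ΣF_y = 752 sin 290° + T_2 sin 138° + T_3 sin 66° = 0.
The known terms sum to (257.2, -706.6) N, so -0.7431 T_2 + 0.4067 T_3 = -257.2 and 0.6691 T_2 + 0.9135 T_3 = 706.6.
Solving simultaneously: T_2 = 549.3 N, T_3 = 371.2 N.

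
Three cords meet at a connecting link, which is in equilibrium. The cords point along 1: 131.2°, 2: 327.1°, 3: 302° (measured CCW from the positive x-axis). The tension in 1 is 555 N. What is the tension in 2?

T_2 ≈ 209 N

Resolve: ΣF_x = 555 cos 131.2° + T_2 cos 327.1° + T_3 cos 302° = 0.
        ΣF_y = 555 sin 131.2° + T_2 sin 327.1° + T_3 sin 302° = 0.
The known terms sum to (-365.6, 417.6) N, so 0.8396 T_2 + 0.5299 T_3 = 365.6 and -0.5432 T_2 − 0.8480 T_3 = -417.6.
Solving simultaneously: T_2 = 209.2 N, T_3 = 358.4 N.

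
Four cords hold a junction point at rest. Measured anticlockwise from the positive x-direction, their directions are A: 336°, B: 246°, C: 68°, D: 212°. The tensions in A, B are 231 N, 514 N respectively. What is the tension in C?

T_C ≈ 815 N

Resolve: ΣF_x = 231 cos 336° + 514 cos 246° + T_C cos 68° + T_D cos 212° = 0.
        ΣF_y = 231 sin 336° + 514 sin 246° + T_C sin 68° + T_D sin 212° = 0.
The known terms sum to (1.966, -563.5) N, so 0.3746 T_C − 0.8480 T_D = -1.966 and 0.9272 T_C − 0.5299 T_D = 563.5.
Solving simultaneously: T_C = 814.8 N, T_D = 362.2 N.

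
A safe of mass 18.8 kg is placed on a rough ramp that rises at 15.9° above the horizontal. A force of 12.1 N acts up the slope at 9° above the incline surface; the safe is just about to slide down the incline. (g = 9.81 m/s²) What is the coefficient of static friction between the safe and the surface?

On the verge of sliding down the incline, friction is at its maximum μN and acts up the slope.
Perpendicular to incline: N = W cos 15.9° − P sin 9° = 177.4 − 1.893 = 175.5 N.
Along incline: P cos 9° + μN = W sin 15.9° → μ = (W sin 15.9° − P cos 9°) / N = 0.2198.

μ ≈ 0.220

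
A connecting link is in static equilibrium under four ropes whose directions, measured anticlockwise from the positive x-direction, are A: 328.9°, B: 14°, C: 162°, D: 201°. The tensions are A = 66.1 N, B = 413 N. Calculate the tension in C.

T_C ≈ 163 N

Resolve: ΣF_x = 66.1 cos 328.9° + 413 cos 14° + T_C cos 162° + T_D cos 201° = 0.
        ΣF_y = 66.1 sin 328.9° + 413 sin 14° + T_C sin 162° + T_D sin 201° = 0.
The known terms sum to (457.3, 65.77) N, so -0.9511 T_C − 0.9336 T_D = -457.3 and 0.3090 T_C − 0.3584 T_D = -65.77.
Solving simultaneously: T_C = 162.9 N, T_D = 324 N.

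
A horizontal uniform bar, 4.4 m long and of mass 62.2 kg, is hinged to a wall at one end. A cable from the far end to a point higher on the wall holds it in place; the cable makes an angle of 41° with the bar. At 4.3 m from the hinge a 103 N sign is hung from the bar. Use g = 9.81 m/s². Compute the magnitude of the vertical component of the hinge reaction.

Take torques about the hinge: T sin 41° · 4.4 = 62.2×9.81×2.2 + 103×4.3 = 1785.3 N·m.
So T = 1785.3 / (0.6561 × 4.4) = 618.47 N.
ΣF_y = 0: H_y = (62.2×9.81 + 103) − T sin 41° = 713.18 − 405.75 = 307.43 N.

|H_y| ≈ 307 N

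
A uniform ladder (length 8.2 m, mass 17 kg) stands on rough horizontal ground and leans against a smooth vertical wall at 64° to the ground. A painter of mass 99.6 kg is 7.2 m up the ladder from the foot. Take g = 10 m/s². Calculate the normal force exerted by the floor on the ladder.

ΣF_y = 0: N_floor = 17×10 + 99.6×10 = 1166 N.

N_floor ≈ 1170 N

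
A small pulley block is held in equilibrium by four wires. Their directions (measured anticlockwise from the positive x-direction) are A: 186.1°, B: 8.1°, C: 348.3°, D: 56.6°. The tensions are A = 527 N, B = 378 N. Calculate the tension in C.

T_C ≈ 133 N

Resolve: ΣF_x = 527 cos 186.1° + 378 cos 8.1° + T_C cos 348.3° + T_D cos 56.6° = 0.
        ΣF_y = 527 sin 186.1° + 378 sin 8.1° + T_C sin 348.3° + T_D sin 56.6° = 0.
The known terms sum to (-149.8, -2.74) N, so 0.9792 T_C + 0.5505 T_D = 149.8 and -0.2028 T_C + 0.8348 T_D = 2.74.
Solving simultaneously: T_C = 133 N, T_D = 35.58 N.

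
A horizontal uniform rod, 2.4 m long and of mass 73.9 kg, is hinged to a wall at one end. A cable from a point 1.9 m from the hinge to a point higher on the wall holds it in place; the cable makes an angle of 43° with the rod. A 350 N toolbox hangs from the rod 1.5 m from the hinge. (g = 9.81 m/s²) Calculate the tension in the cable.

Take torques about the hinge: T sin 43° · 1.9 = 73.9×9.81×1.2 + 350×1.5 = 1395 N·m.
So T = 1395 / (0.6820 × 1.9) = 1076.5 N.

T ≈ 1080 N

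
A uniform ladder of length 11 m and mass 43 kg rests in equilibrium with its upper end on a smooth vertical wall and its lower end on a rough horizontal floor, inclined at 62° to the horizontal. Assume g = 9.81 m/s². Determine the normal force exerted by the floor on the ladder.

N_floor ≈ 422 N

ΣF_y = 0: N_floor = 43×9.81 = 421.83 N.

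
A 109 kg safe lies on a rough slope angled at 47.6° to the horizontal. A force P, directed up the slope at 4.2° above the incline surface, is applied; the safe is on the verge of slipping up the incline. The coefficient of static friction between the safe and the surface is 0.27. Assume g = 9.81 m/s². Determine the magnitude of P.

On the verge of sliding up the incline, friction equals μN and acts down the slope.
Perpendicular: N + P sin 4.2° = W cos 47.6° = 721 N.
Along incline: P cos 4.2° = W sin 47.6° + μN  with W sin 47.6° = 789.6 N.
Solving the pair for P and N: P = 967.8 N, N = 650.1 N (and f = μN = 175.5 N).

P ≈ 968 N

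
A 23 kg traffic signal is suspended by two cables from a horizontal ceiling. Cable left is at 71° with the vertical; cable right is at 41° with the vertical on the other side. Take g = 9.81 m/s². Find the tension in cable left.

Angles from the horizontal: cable left is 90° − 71° = 19°, cable right is 90° − 41° = 49°.
Weight W = 23 × 9.81 = 225.6 N acts straight down.
Horizontal: T_left cos 19° = T_right cos 49°  →  T_right = 1.441 T_left.
Vertical: T_left sin 19° + T_right sin 49° = 225.6.
Substituting the horizontal relation into the vertical equation gives 1.413 T_left = 225.6, so T_left = 159.7 N.

T_left ≈ 160 N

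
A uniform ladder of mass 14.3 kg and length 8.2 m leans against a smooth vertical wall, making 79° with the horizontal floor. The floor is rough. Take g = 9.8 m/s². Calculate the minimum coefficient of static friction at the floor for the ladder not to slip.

ΣF_y = 0: N_floor = 14.3×9.8 = 140.14 N.
Torques about the foot: N_wall · 8.2 sin 79° = 14.3×9.8×4.1 cos 79° → N_wall = 13.62 N.
ΣF_x = 0: f_floor = N_wall = 13.62 N.
μ_min = f_floor / N_floor = 13.62 / 140.14 = 0.09719.

μ_min ≈ 0.0972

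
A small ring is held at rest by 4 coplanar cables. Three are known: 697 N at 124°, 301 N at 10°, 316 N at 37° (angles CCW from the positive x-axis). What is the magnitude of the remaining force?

F ≈ 836 N

Sum the known components: ΣF_x = 159 N, ΣF_y = 820.3 N.
For equilibrium the remaining force must supply (−ΣF_x, −ΣF_y) = (-159, -820.3) N.
Magnitude = √((-159)² + (-820.3)²) = 835.6 N; direction = atan2(-820.3, -159) = 259.0°.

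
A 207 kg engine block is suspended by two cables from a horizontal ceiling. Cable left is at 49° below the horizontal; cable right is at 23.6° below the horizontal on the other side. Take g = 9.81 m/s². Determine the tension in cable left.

T_left ≈ 1950 N

Weight W = 207 × 9.81 = 2031 N acts straight down.
Horizontal: T_left cos 49° = T_right cos 23.6°  →  T_right = 0.7159 T_left.
Vertical: T_left sin 49° + T_right sin 23.6° = 2031.
Substituting the horizontal relation into the vertical equation gives 1.041 T_left = 2031, so T_left = 1950 N.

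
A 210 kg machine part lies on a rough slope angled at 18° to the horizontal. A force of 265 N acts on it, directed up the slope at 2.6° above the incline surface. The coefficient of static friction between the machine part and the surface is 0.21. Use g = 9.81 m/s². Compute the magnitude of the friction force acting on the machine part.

f ≈ 372 N

Axes along / perpendicular to the incline. W sin 18° = 636.6 N down-slope; W cos 18° = 1959 N into the surface.
Perpendicular: N = W cos 18° − P sin 2.6° = 1959 − 12.02 = 1947 N.
Along incline: P cos 2.6° + f = W sin 18° (friction acts up-slope) → f = 636.6 − 264.7 = 371.9 N.
|f| = 371.9 N ≤ μN = 408.9 N, so the machine part is indeed static.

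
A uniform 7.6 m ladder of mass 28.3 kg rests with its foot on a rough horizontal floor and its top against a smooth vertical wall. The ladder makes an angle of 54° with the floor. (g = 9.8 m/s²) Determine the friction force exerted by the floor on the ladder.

f ≈ 101 N

Torques about the foot: N_wall · 7.6 sin 54° = 28.3×9.8×3.8 cos 54° → N_wall = 100.75 N.
ΣF_x = 0: f_floor = N_wall = 100.75 N.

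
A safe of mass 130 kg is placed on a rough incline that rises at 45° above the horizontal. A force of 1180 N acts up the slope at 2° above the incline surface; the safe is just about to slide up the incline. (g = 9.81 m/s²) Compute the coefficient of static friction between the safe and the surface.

On the verge of sliding up the incline, friction is at its maximum μN and acts down the slope.
Perpendicular to incline: N = W cos 45° − P sin 2° = 901.8 − 41.18 = 860.6 N.
Along incline: P cos 2° − μN = W sin 45° → μ = −(W sin 45° − P cos 2°) / N = 0.3225.

μ ≈ 0.322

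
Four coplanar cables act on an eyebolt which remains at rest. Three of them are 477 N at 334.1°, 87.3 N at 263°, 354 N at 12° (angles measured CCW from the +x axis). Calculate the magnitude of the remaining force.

Sum the known components: ΣF_x = 764.7 N, ΣF_y = -221.4 N.
For equilibrium the remaining force must supply (−ΣF_x, −ΣF_y) = (-764.7, 221.4) N.
Magnitude = √((-764.7)² + (221.4)²) = 796.1 N; direction = atan2(221.4, -764.7) = 163.9°.

F ≈ 796 N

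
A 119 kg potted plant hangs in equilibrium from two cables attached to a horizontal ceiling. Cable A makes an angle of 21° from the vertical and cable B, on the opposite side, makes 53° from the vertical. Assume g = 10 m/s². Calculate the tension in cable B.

T_B ≈ 444 N

Angles from the horizontal: cable A is 90° − 21° = 69°, cable B is 90° − 53° = 37°.
Weight W = 119 × 10 = 1190 N acts straight down.
Horizontal: T_A cos 69° = T_B cos 37°  →  T_A = 2.229 T_B.
Vertical: T_A sin 69° + T_B sin 37° = 1190.
Substituting the horizontal relation into the vertical equation gives 2.682 T_B = 1190, so T_B = 443.6 N.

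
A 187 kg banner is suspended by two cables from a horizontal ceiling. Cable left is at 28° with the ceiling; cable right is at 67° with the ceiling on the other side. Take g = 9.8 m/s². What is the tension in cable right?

Weight W = 187 × 9.8 = 1833 N acts straight down.
Horizontal: T_left cos 28° = T_right cos 67°  →  T_left = 0.4425 T_right.
Vertical: T_left sin 28° + T_right sin 67° = 1833.
Substituting the horizontal relation into the vertical equation gives 1.128 T_right = 1833, so T_right = 1624 N.

T_right ≈ 1620 N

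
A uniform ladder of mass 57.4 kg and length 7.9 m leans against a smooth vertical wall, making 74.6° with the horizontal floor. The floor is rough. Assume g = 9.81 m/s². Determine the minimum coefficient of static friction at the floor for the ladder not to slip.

ΣF_y = 0: N_floor = 57.4×9.81 = 563.09 N.
Torques about the foot: N_wall · 7.9 sin 74.6° = 57.4×9.81×3.95 cos 74.6° → N_wall = 77.551 N.
ΣF_x = 0: f_floor = N_wall = 77.551 N.
μ_min = f_floor / N_floor = 77.551 / 563.09 = 0.1377.

μ_min ≈ 0.138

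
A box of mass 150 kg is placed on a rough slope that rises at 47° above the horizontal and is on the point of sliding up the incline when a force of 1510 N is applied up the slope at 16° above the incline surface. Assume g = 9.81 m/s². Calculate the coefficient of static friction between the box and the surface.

On the verge of sliding up the incline, friction is at its maximum μN and acts down the slope.
Perpendicular to incline: N = W cos 47° − P sin 16° = 1004 − 416.2 = 587.3 N.
Along incline: P cos 16° − μN = W sin 47° → μ = −(W sin 47° − P cos 16°) / N = 0.639.

μ ≈ 0.639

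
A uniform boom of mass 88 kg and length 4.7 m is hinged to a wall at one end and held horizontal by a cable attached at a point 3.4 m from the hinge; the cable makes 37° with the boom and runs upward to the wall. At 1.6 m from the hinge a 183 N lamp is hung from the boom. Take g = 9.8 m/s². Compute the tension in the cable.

Take torques about the hinge: T sin 37° · 3.4 = 88×9.8×2.35 + 183×1.6 = 2319.4 N·m.
So T = 2319.4 / (0.6018 × 3.4) = 1133.6 N.

T ≈ 1130 N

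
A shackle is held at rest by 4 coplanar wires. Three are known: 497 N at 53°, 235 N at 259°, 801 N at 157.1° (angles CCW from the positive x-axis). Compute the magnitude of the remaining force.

Sum the known components: ΣF_x = -483.6 N, ΣF_y = 477.9 N.
For equilibrium the remaining force must supply (−ΣF_x, −ΣF_y) = (483.6, -477.9) N.
Magnitude = √((483.6)² + (-477.9)²) = 679.9 N; direction = atan2(-477.9, 483.6) = 315.3°.

F ≈ 680 N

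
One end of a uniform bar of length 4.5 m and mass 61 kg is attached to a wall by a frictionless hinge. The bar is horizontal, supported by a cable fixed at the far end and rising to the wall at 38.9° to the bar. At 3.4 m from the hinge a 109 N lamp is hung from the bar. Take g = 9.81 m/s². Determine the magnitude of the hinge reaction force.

Take torques about the hinge: T sin 38.9° · 4.5 = 61×9.81×2.25 + 109×3.4 = 1717 N·m.
So T = 1717 / (0.6280 × 4.5) = 607.62 N.
ΣF_x = 0: H_x = T cos 38.9° = 472.87 N.
ΣF_y = 0: H_y = (61×9.81 + 109) − T sin 38.9° = 707.41 − 381.56 = 325.85 N.
|H| = √(H_x² + H_y²) = √((472.87)² + (325.85)²) = 574.27 N.

|H| ≈ 574 N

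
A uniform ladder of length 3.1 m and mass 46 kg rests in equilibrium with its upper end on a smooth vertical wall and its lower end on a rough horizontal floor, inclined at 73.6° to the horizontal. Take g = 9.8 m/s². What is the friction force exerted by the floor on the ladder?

f ≈ 66.3 N

Torques about the foot: N_wall · 3.1 sin 73.6° = 46×9.8×1.55 cos 73.6° → N_wall = 66.339 N.
ΣF_x = 0: f_floor = N_wall = 66.339 N.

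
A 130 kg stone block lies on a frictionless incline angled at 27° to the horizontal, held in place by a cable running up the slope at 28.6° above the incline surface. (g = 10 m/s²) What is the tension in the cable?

T ≈ 672 N

Take axes along and perpendicular to the incline. Weight components: W sin 27° = 590.2 N down-slope, W cos 27° = 1158 N into the surface.
Along incline: T cos 28.6° = W sin 27° → T = 672.2 N.
Perpendicular: N = W cos 27° − T sin 28.6° = 836.5 N.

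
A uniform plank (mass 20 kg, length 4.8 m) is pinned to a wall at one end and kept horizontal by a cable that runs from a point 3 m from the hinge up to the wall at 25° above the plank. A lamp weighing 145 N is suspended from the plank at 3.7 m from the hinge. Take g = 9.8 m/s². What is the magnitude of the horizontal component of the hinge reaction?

Take torques about the hinge: T sin 25° · 3 = 20×9.8×2.4 + 145×3.7 = 1006.9 N·m.
So T = 1006.9 / (0.4226 × 3) = 794.18 N.
ΣF_x = 0: H_x = T cos 25° = 719.77 N.

H_x ≈ 720 N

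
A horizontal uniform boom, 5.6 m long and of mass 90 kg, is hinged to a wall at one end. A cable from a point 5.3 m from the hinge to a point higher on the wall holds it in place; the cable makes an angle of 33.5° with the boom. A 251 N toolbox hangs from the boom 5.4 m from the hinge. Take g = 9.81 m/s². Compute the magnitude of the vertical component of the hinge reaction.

Take torques about the hinge: T sin 33.5° · 5.3 = 90×9.81×2.8 + 251×5.4 = 3827.5 N·m.
So T = 3827.5 / (0.5519 × 5.3) = 1308.4 N.
ΣF_y = 0: H_y = (90×9.81 + 251) − T sin 33.5° = 1133.9 − 722.17 = 411.73 N.

|H_y| ≈ 412 N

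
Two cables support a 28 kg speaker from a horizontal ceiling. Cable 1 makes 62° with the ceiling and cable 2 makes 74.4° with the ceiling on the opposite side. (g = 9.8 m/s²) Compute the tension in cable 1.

T_1 ≈ 107 N

Weight W = 28 × 9.8 = 274.4 N acts straight down.
Horizontal: T_1 cos 62° = T_2 cos 74.4°  →  T_2 = 1.746 T_1.
Vertical: T_1 sin 62° + T_2 sin 74.4° = 274.4.
Substituting the horizontal relation into the vertical equation gives 2.564 T_1 = 274.4, so T_1 = 107 N.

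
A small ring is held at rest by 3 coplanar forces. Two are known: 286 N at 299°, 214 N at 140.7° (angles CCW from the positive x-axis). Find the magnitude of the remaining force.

Sum the known components: ΣF_x = -26.95 N, ΣF_y = -114.6 N.
For equilibrium the remaining force must supply (−ΣF_x, −ΣF_y) = (26.95, 114.6) N.
Magnitude = √((26.95)² + (114.6)²) = 117.7 N; direction = atan2(114.6, 26.95) = 76.8°.

F ≈ 118 N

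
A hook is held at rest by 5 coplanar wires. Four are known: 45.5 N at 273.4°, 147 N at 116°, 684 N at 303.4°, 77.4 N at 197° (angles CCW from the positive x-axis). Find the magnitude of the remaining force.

Sum the known components: ΣF_x = 240.8 N, ΣF_y = -507 N.
For equilibrium the remaining force must supply (−ΣF_x, −ΣF_y) = (-240.8, 507) N.
Magnitude = √((-240.8)² + (507)²) = 561.2 N; direction = atan2(507, -240.8) = 115.4°.

F ≈ 561 N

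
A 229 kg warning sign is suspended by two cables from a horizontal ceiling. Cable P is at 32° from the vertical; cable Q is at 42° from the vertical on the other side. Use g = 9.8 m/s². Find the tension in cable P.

Angles from the horizontal: cable P is 90° − 32° = 58°, cable Q is 90° − 42° = 48°.
Weight W = 229 × 9.8 = 2244 N acts straight down.
Horizontal: T_P cos 58° = T_Q cos 48°  →  T_Q = 0.792 T_P.
Vertical: T_P sin 58° + T_Q sin 48° = 2244.
Substituting the horizontal relation into the vertical equation gives 1.437 T_P = 2244, so T_P = 1562 N.

T_P ≈ 1560 N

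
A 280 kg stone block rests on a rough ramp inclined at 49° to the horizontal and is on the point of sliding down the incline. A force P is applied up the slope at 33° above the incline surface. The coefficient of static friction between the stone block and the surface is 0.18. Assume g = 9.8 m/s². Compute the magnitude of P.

On the verge of sliding down the incline, friction equals μN and acts up the slope.
Perpendicular: N + P sin 33° = W cos 49° = 1800 N.
Along incline: P cos 33° + μN = W sin 49° with W sin 49° = 2071 N.
Solving the pair for P and N: P = 2359 N, N = 515.6 N (and f = μN = 92.81 N).

P ≈ 2360 N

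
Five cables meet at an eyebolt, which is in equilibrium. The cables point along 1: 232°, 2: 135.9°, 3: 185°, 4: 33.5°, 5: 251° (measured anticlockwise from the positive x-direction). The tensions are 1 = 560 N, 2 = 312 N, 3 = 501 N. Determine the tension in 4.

T_4 ≈ 1520 N

Resolve: ΣF_x = 560 cos 232° + 312 cos 135.9° + 501 cos 185° + T_4 cos 33.5° + T_5 cos 251° = 0.
        ΣF_y = 560 sin 232° + 312 sin 135.9° + 501 sin 185° + T_4 sin 33.5° + T_5 sin 251° = 0.
The known terms sum to (-1068, -267.8) N, so 0.8339 T_4 − 0.3256 T_5 = 1068 and 0.5519 T_4 − 0.9455 T_5 = 267.8.
Solving simultaneously: T_4 = 1515 N, T_5 = 601.4 N.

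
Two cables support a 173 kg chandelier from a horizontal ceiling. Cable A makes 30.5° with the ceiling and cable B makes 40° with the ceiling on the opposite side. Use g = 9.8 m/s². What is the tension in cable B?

T_B ≈ 1550 N

Weight W = 173 × 9.8 = 1695 N acts straight down.
Horizontal: T_A cos 30.5° = T_B cos 40°  →  T_A = 0.8891 T_B.
Vertical: T_A sin 30.5° + T_B sin 40° = 1695.
Substituting the horizontal relation into the vertical equation gives 1.094 T_B = 1695, so T_B = 1550 N.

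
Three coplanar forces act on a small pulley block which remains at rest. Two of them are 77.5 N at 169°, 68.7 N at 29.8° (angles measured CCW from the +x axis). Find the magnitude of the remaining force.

F ≈ 51.6 N

Sum the known components: ΣF_x = -16.46 N, ΣF_y = 48.93 N.
For equilibrium the remaining force must supply (−ΣF_x, −ΣF_y) = (16.46, -48.93) N.
Magnitude = √((16.46)² + (-48.93)²) = 51.62 N; direction = atan2(-48.93, 16.46) = 288.6°.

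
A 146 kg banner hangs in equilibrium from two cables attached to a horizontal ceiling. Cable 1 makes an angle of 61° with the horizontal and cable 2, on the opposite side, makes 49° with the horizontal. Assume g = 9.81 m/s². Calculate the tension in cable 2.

Weight W = 146 × 9.81 = 1432 N acts straight down.
Horizontal: T_1 cos 61° = T_2 cos 49°  →  T_1 = 1.353 T_2.
Vertical: T_1 sin 61° + T_2 sin 49° = 1432.
Substituting the horizontal relation into the vertical equation gives 1.938 T_2 = 1432, so T_2 = 738.9 N.

T_2 ≈ 739 N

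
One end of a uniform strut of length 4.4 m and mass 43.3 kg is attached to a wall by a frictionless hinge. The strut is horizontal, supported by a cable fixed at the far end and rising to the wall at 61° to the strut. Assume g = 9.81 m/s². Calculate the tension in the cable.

Take torques about the hinge: T sin 61° · 4.4 = 43.3×9.81×2.2 = 934.5 N·m.
So T = 934.5 / (0.8746 × 4.4) = 242.83 N.

T ≈ 243 N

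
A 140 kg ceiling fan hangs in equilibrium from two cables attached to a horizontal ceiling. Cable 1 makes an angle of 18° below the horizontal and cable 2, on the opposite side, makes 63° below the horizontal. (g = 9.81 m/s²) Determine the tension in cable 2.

T_2 ≈ 1320 N

Weight W = 140 × 9.81 = 1373 N acts straight down.
Horizontal: T_1 cos 18° = T_2 cos 63°  →  T_1 = 0.4774 T_2.
Vertical: T_1 sin 18° + T_2 sin 63° = 1373.
Substituting the horizontal relation into the vertical equation gives 1.039 T_2 = 1373, so T_2 = 1322 N.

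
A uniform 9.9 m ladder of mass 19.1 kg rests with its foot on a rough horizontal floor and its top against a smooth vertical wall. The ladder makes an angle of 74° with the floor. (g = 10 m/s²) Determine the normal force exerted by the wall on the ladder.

N_wall ≈ 27.4 N

Torques about the foot: N_wall · 9.9 sin 74° = 19.1×10×4.95 cos 74° → N_wall = 27.384 N.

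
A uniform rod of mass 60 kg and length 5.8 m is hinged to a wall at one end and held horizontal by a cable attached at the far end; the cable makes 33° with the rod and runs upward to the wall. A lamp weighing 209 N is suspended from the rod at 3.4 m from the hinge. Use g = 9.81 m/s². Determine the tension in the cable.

T ≈ 765 N

Take torques about the hinge: T sin 33° · 5.8 = 60×9.81×2.9 + 209×3.4 = 2417.5 N·m.
So T = 2417.5 / (0.5446 × 5.8) = 765.31 N.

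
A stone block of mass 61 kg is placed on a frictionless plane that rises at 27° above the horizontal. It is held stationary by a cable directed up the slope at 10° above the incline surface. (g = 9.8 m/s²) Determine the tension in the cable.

Take axes along and perpendicular to the incline. Weight components: W sin 27° = 271.4 N down-slope, W cos 27° = 532.6 N into the surface.
Along incline: T cos 10° = W sin 27° → T = 275.6 N.
Perpendicular: N = W cos 27° − T sin 10° = 484.8 N.

T ≈ 276 N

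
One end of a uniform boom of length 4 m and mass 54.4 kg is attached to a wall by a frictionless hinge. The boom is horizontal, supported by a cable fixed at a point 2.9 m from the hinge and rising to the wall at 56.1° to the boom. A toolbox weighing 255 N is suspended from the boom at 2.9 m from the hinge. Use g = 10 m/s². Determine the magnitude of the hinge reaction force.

|H| ≈ 456 N

Take torques about the hinge: T sin 56.1° · 2.9 = 54.4×10×2 + 255×2.9 = 1827.5 N·m.
So T = 1827.5 / (0.8300 × 2.9) = 759.23 N.
ΣF_x = 0: H_x = T cos 56.1° = 423.46 N.
ΣF_y = 0: H_y = (54.4×10 + 255) − T sin 56.1° = 799 − 630.17 = 168.83 N.
|H| = √(H_x² + H_y²) = √((423.46)² + (168.83)²) = 455.87 N.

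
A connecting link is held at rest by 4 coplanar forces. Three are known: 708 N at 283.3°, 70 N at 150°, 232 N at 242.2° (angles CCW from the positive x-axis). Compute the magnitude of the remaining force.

F ≈ 859 N

Sum the known components: ΣF_x = -5.948 N, ΣF_y = -859.2 N.
For equilibrium the remaining force must supply (−ΣF_x, −ΣF_y) = (5.948, 859.2) N.
Magnitude = √((5.948)² + (859.2)²) = 859.3 N; direction = atan2(859.2, 5.948) = 89.6°.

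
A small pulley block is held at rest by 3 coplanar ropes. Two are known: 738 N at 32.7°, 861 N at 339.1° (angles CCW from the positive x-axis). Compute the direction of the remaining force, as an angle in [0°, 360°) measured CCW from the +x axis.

θ ≈ 184°

Sum the known components: ΣF_x = 1425 N, ΣF_y = 91.55 N.
For equilibrium the remaining force must supply (−ΣF_x, −ΣF_y) = (-1425, -91.55) N.
Magnitude = √((-1425)² + (-91.55)²) = 1428 N; direction = atan2(-91.55, -1425) = 183.7°.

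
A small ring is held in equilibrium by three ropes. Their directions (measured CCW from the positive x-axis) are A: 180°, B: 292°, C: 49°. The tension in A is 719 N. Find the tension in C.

Resolve: ΣF_x = 719 cos 180° + T_B cos 292° + T_C cos 49° = 0.
        ΣF_y = 719 sin 180° + T_B sin 292° + T_C sin 49° = 0.
The known terms sum to (-719, 0) N, so 0.3746 T_B + 0.6561 T_C = 719 and -0.9272 T_B + 0.7547 T_C = 0.
Solving simultaneously: T_B = 609 N, T_C = 748.2 N.

T_C ≈ 748 N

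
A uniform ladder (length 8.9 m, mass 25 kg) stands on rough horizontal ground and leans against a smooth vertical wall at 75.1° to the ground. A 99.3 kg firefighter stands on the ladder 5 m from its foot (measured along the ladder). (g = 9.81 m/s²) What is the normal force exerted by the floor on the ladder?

N_floor ≈ 1220 N

ΣF_y = 0: N_floor = 25×9.81 + 99.3×9.81 = 1219.4 N.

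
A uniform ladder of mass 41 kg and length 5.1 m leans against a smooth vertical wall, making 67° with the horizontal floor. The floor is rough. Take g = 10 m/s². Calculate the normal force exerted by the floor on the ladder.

N_floor ≈ 410 N

ΣF_y = 0: N_floor = 41×10 = 410 N.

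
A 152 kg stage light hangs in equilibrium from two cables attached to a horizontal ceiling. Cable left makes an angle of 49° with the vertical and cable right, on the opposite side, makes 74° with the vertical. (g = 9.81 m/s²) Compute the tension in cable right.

Angles from the horizontal: cable left is 90° − 49° = 41°, cable right is 90° − 74° = 16°.
Weight W = 152 × 9.81 = 1491 N acts straight down.
Horizontal: T_left cos 41° = T_right cos 16°  →  T_left = 1.274 T_right.
Vertical: T_left sin 41° + T_right sin 16° = 1491.
Substituting the horizontal relation into the vertical equation gives 1.111 T_right = 1491, so T_right = 1342 N.

T_right ≈ 1340 N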